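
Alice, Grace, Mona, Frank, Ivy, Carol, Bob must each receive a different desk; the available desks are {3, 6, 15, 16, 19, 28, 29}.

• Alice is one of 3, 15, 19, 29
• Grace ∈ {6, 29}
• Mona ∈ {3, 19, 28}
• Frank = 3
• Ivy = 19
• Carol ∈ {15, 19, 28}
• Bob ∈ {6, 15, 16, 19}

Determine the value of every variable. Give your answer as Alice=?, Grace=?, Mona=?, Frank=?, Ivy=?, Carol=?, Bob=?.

Alice=29, Grace=6, Mona=28, Frank=3, Ivy=19, Carol=15, Bob=16

Frank must be 3 (only option left). So Alice, Mona can't be 3.
Ivy must be 19 (only option left). Strike 19 from Alice, Mona, Carol, Bob.
Mona must be 28 (only option left). Eliminate 28 elsewhere: Carol.
That leaves Carol = 15. Eliminate 15 elsewhere: Alice, Bob.
Alice must be 29 (only option left). Remove 29 from Grace.
Grace must be 6 (only option left). Strike 6 from Bob.
Bob must be 16 (only option left).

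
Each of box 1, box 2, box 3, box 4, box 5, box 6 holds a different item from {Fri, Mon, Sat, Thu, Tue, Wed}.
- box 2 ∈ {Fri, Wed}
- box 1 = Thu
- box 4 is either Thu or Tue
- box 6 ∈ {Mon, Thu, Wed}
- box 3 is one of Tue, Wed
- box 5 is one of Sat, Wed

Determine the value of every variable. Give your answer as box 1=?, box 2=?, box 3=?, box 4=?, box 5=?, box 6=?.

box 1's domain is down to {Thu}, so box 1 = Thu. Eliminate Thu elsewhere: box 4, box 6.
box 4 has just one choice, so box 4 = Tue. So box 3 can't be Tue.
box 3's domain is down to {Wed}, so box 3 = Wed. Strike Wed from box 2, box 5, box 6.
That leaves box 5 = Sat.
box 6 has just one choice, so box 6 = Mon.
That leaves box 2 = Fri.

box 1=Thu, box 2=Fri, box 3=Wed, box 4=Tue, box 5=Sat, box 6=Mon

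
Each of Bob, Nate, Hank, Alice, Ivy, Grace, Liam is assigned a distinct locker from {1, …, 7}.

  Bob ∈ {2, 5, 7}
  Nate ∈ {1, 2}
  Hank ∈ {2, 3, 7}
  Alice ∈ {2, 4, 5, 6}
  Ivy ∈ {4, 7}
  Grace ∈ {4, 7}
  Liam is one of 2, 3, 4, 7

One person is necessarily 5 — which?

The 7 variables together cover exactly {1, 2, 3, 4, 5, 6, 7} — 7 values for 7 variables — and 1 appears only in Nate's list, so Nate = 1.
Among the 6 still-open variables, 6 fits only Alice (and all 6 values in {2, 3, 4, 5, 6, 7} must be used), so Alice = 6.
The 5 still-open variables together cover exactly {2, 3, 4, 5, 7} — 5 values for 5 variables — and 5 appears only in Bob's list, so Bob = 5.

Bob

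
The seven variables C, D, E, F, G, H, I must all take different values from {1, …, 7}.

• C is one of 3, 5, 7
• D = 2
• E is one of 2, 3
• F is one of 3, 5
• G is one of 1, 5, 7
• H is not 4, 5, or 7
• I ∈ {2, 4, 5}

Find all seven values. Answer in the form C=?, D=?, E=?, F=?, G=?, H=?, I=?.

D's domain is down to {2}, so D = 2. Strike 2 from E, H, I.
E has just one choice, so E = 3. Strike 3 from C, F, H.
That leaves F = 5. Remove 5 from C, G, I.
That leaves I = 4.
C's domain is down to {7}, so C = 7. Strike 7 from G.
G has just one choice, so G = 1. Strike 1 from H.
H has just one choice, so H = 6.

C=7, D=2, E=3, F=5, G=1, H=6, I=4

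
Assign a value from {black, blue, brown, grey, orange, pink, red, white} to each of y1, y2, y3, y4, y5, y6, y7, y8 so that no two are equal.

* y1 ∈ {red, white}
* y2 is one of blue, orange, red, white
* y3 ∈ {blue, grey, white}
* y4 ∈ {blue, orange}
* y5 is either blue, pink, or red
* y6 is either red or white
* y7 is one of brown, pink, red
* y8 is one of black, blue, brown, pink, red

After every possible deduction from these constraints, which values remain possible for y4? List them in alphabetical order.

The 8 variables together cover exactly {black, blue, brown, grey, orange, pink, red, white} — 8 values for 8 variables — and black appears only in y8's list, so y8 = black.
Among the 7 still-open variables, brown fits only y7 (and all 7 values in {blue, brown, grey, orange, pink, red, white} must be used), so y7 = brown.
The 6 still-open variables draw from only 6 values {blue, grey, orange, pink, red, white}, so each is used; only y3 can be grey, hence y3 = grey.
Among the 5 still-open variables, pink fits only y5 (and all 5 values in {blue, orange, pink, red, white} must be used), so y5 = pink.
y1 and y6 between them cover only {red, white} — a naked pair. Remove those values from y2.
No further eliminations apply; y4 can still be any of blue, orange.

blue, orange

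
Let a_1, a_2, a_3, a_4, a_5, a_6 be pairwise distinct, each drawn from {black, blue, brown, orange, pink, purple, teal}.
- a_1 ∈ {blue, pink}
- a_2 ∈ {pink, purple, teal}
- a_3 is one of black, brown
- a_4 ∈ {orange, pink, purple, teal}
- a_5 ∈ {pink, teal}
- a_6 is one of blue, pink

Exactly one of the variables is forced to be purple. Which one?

The 2 variables a_1 and a_6 are confined to {blue, pink}, which locks those values in; drop them from a_2, a_4, a_5.
That leaves a_5 = teal. Strike teal from a_2, a_4.
So purple goes to a_2.

a_2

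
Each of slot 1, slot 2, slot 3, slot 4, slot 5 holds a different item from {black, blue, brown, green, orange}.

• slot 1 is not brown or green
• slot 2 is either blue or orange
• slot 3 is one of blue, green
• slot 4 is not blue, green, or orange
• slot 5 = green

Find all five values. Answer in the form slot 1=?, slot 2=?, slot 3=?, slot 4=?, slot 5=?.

slot 1=black, slot 2=orange, slot 3=blue, slot 4=brown, slot 5=green

slot 5 has just one choice, so slot 5 = green. So slot 3 can't be green.
slot 3's domain is down to {blue}, so slot 3 = blue. Remove blue from slot 1, slot 2.
slot 2 must be orange (only option left). Remove orange from slot 1.
slot 1 must be black (only option left). Remove black from slot 4.
slot 4's domain is down to {brown}, so slot 4 = brown.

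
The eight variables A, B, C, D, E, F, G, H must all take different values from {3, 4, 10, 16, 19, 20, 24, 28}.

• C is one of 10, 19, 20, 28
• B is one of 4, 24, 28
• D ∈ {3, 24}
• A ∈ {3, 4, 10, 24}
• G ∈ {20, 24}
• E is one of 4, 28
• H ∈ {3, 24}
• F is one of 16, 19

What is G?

The 8 variables together cover exactly {3, 4, 10, 16, 19, 20, 24, 28} — 8 values for 8 variables — and 16 appears only in F's list, so F = 16.
Among the 7 still-open variables, 19 fits only C (and all 7 values in {3, 4, 10, 19, 20, 24, 28} must be used), so C = 19.
The 6 still-open variables draw from only 6 values {3, 4, 10, 20, 24, 28}, so each is used; only A can be 10, hence A = 10.
The 5 still-open variables draw from only 5 values {3, 4, 20, 24, 28}, so each is used; only G can be 20, hence G = 20.

20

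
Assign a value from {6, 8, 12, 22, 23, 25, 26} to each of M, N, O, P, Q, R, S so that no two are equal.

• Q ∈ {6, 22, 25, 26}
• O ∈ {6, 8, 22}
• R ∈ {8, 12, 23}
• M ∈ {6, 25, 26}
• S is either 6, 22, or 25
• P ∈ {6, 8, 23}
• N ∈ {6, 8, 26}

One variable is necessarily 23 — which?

P

Among the 7 variables, 12 fits only R (and all 7 values in {6, 8, 12, 22, 23, 25, 26} must be used), so R = 12.
The 6 still-open variables together cover exactly {6, 8, 22, 23, 25, 26} — 6 values for 6 variables — and 23 appears only in P's list, so P = 23.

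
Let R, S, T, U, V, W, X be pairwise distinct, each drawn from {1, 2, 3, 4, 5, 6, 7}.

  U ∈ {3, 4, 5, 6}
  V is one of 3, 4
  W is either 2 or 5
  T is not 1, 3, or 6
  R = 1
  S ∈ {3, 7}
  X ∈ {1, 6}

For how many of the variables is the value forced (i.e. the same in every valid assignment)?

R must be 1 (only option left). Strike 1 from X.
X has just one choice, so X = 6. Strike 6 from U.
Determined: R=1, X=6. The other variables each still have more than one consistent value. That makes 2.

2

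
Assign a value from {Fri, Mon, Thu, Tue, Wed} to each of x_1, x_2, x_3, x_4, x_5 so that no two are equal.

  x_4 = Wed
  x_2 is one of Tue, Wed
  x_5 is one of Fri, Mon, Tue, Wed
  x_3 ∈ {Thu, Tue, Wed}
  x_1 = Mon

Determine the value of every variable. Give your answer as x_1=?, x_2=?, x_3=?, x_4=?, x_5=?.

x_1 has just one choice, so x_1 = Mon. Remove Mon from x_5.
x_4 must be Wed (only option left). So x_2, x_3, x_5 can't be Wed.
That leaves x_2 = Tue. Strike Tue from x_3, x_5.
That leaves x_3 = Thu.
That leaves x_5 = Fri.

x_1=Mon, x_2=Tue, x_3=Thu, x_4=Wed, x_5=Fri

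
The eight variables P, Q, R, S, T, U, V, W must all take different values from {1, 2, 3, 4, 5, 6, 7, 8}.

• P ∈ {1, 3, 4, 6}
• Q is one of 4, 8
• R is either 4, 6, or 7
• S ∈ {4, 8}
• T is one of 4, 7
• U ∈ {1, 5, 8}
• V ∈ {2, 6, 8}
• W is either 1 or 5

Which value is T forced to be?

7

The 8 variables draw from only 8 values {1, 2, 3, 4, 5, 6, 7, 8}, so each is used; only V can be 2, hence V = 2.
The 7 still-open variables together cover exactly {1, 3, 4, 5, 6, 7, 8} — 7 values for 7 variables — and 3 appears only in P's list, so P = 3.
The 6 still-open variables together cover exactly {1, 4, 5, 6, 7, 8} — 6 values for 6 variables — and 6 appears only in R's list, so R = 6.
Among the 5 still-open variables, 7 fits only T (and all 5 values in {1, 4, 5, 7, 8} must be used), so T = 7.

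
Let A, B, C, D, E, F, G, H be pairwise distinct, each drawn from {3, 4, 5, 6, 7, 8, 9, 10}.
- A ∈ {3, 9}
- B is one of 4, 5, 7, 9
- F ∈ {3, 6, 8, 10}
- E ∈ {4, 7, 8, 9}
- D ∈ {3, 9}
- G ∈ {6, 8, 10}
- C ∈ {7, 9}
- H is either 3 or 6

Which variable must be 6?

The 8 variables together cover exactly {3, 4, 5, 6, 7, 8, 9, 10} — 8 values for 8 variables — and 5 appears only in B's list, so B = 5.
The 7 still-open variables together cover exactly {3, 4, 6, 7, 8, 9, 10} — 7 values for 7 variables — and 4 appears only in E's list, so E = 4.
The 6 still-open variables together cover exactly {3, 6, 7, 8, 9, 10} — 6 values for 6 variables — and 7 appears only in C's list, so C = 7.
A and D share exactly the 2 values {3, 9}; by pigeonhole those values go to them, so strike 3, 9 from F, H.
So 6 goes to H.

H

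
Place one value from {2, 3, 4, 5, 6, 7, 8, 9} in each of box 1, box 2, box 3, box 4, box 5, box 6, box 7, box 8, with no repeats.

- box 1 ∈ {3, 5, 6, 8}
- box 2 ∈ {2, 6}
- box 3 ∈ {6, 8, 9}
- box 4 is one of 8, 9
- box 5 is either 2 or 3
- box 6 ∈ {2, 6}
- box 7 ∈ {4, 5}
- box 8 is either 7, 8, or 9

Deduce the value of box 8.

7

Among the 8 variables, 4 fits only box 7 (and all 8 values in {2, 3, 4, 5, 6, 7, 8, 9} must be used), so box 7 = 4.
The 7 still-open variables draw from only 7 values {2, 3, 5, 6, 7, 8, 9}, so each is used; only box 1 can be 5, hence box 1 = 5.
The 6 still-open variables draw from only 6 values {2, 3, 6, 7, 8, 9}, so each is used; only box 5 can be 3, hence box 5 = 3.
Among the 5 still-open variables, 7 fits only box 8 (and all 5 values in {2, 6, 7, 8, 9} must be used), so box 8 = 7.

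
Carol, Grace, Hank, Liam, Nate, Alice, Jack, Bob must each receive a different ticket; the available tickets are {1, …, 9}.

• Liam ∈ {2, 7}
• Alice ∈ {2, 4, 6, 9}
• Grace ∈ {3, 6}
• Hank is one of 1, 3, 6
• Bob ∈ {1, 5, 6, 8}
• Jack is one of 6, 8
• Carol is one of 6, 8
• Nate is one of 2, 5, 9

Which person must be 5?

The 2 variables Carol and Jack are confined to {6, 8}, which locks those values in; drop them from Grace, Hank, Alice, Bob.
Grace must be 3 (only option left). Strike 3 from Hank.
Hank must be 1 (only option left). Strike 1 from Bob.
So 5 goes to Bob.

Bob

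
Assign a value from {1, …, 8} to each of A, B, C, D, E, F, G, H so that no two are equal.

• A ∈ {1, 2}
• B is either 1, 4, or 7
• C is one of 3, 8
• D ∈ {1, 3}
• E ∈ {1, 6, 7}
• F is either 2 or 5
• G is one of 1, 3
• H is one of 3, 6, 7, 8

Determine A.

2

The 8 variables draw from only 8 values {1, 2, 3, 4, 5, 6, 7, 8}, so each is used; only B can be 4, hence B = 4.
Among the 7 still-open variables, 5 fits only F (and all 7 values in {1, 2, 3, 5, 6, 7, 8} must be used), so F = 5.
The 6 still-open variables draw from only 6 values {1, 2, 3, 6, 7, 8}, so each is used; only A can be 2, hence A = 2.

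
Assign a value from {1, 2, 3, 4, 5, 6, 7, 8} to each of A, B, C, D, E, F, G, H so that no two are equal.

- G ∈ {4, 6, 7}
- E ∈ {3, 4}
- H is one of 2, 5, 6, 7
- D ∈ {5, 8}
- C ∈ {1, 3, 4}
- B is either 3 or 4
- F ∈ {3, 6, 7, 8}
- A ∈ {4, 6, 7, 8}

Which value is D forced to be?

The 8 variables draw from only 8 values {1, 2, 3, 4, 5, 6, 7, 8}, so each is used; only C can be 1, hence C = 1.
The 7 still-open variables together cover exactly {2, 3, 4, 5, 6, 7, 8} — 7 values for 7 variables — and 2 appears only in H's list, so H = 2.
The 6 still-open variables draw from only 6 values {3, 4, 5, 6, 7, 8}, so each is used; only D can be 5, hence D = 5.

5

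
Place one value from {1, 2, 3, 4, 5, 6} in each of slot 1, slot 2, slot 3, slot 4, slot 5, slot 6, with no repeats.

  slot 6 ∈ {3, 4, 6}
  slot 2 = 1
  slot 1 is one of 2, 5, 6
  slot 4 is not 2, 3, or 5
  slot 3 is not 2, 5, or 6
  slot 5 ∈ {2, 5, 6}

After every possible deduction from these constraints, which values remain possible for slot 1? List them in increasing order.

2, 5

slot 2's domain is down to {1}, so slot 2 = 1. Eliminate 1 elsewhere: slot 3, slot 4.
slot 3, slot 4, slot 6 between them cover only {3, 4, 6} — a naked triple. Remove those values from slot 1, slot 5.
No further eliminations apply; slot 1 can still be any of 2, 5.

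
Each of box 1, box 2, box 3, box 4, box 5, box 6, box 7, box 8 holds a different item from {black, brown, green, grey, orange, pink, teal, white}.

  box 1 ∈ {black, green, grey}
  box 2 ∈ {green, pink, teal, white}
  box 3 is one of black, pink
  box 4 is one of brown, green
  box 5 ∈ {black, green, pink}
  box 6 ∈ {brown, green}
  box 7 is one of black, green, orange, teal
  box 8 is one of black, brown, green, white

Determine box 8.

The 8 variables together cover exactly {black, brown, green, grey, orange, pink, teal, white} — 8 values for 8 variables — and grey appears only in box 1's list, so box 1 = grey.
The 7 still-open variables draw from only 7 values {black, brown, green, orange, pink, teal, white}, so each is used; only box 7 can be orange, hence box 7 = orange.
The 6 still-open variables together cover exactly {black, brown, green, pink, teal, white} — 6 values for 6 variables — and teal appears only in box 2's list, so box 2 = teal.
The 5 still-open variables together cover exactly {black, brown, green, pink, white} — 5 values for 5 variables — and white appears only in box 8's list, so box 8 = white.

white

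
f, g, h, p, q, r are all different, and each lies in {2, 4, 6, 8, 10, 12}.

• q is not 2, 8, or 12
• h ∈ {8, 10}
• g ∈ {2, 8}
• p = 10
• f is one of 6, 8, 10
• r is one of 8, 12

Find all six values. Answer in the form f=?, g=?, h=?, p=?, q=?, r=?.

p has just one choice, so p = 10. So f, h, q can't be 10.
h has just one choice, so h = 8. So f, g, r can't be 8.
r must be 12 (only option left).
f has just one choice, so f = 6. Strike 6 from q.
g has just one choice, so g = 2.
q has just one choice, so q = 4.

f=6, g=2, h=8, p=10, q=4, r=12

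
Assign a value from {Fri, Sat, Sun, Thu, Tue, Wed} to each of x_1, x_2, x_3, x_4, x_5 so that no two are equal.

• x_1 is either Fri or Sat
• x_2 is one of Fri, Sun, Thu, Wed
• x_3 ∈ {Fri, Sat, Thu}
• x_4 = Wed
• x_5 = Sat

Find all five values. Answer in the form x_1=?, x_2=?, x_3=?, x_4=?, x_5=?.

x_4 must be Wed (only option left). So x_2 can't be Wed.
x_5 has just one choice, so x_5 = Sat. Remove Sat from x_1, x_3.
That leaves x_1 = Fri. Strike Fri from x_2, x_3.
That leaves x_3 = Thu. Eliminate Thu elsewhere: x_2.
That leaves x_2 = Sun.

x_1=Fri, x_2=Sun, x_3=Thu, x_4=Wed, x_5=Sat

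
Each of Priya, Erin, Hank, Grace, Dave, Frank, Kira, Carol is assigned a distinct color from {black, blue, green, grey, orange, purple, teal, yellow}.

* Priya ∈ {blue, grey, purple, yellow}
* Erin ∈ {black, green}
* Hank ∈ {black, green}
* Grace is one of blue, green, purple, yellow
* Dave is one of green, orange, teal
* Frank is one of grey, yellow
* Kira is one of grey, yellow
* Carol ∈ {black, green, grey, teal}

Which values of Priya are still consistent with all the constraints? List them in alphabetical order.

blue, purple

Among the 8 variables, orange fits only Dave (and all 8 values in {black, blue, green, grey, orange, purple, teal, yellow} must be used), so Dave = orange.
Among the 7 still-open variables, teal fits only Carol (and all 7 values in {black, blue, green, grey, purple, teal, yellow} must be used), so Carol = teal.
The 2 variables Erin and Hank are confined to {black, green}, which locks those values in; drop them from Grace.
Frank and Kira between them cover only {grey, yellow} — a naked pair. Remove those values from Priya, Grace.
No further eliminations apply; Priya can still be any of blue, purple.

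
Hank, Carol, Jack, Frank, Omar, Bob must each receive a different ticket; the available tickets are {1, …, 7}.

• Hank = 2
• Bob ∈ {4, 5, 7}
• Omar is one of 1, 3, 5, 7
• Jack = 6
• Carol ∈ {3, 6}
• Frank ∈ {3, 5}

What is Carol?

3

Hank must be 2 (only option left).
Jack has just one choice, so Jack = 6. Strike 6 from Carol.
So Carol = 3.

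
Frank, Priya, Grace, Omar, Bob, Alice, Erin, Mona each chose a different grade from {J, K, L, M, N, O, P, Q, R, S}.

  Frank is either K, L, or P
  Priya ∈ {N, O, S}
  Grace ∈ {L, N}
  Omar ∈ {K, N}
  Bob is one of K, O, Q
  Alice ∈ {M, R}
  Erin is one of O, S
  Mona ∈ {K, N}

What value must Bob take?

Omar and Mona share exactly the 2 values {K, N}; by pigeonhole those values go to them, so strike K, N from Frank, Priya, Grace, Bob.
Grace has just one choice, so Grace = L. Strike L from Frank.
Frank must be P (only option left).
The 2 variables Priya and Erin are confined to {O, S}, which locks those values in; drop them from Bob.
So Bob = Q.

Q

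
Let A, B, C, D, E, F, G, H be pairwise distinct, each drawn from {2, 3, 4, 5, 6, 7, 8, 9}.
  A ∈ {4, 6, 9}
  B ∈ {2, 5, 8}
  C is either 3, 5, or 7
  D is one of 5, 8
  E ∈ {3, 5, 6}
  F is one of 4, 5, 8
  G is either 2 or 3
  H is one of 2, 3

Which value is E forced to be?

6

Among the 8 variables, 7 fits only C (and all 8 values in {2, 3, 4, 5, 6, 7, 8, 9} must be used), so C = 7.
The 7 still-open variables together cover exactly {2, 3, 4, 5, 6, 8, 9} — 7 values for 7 variables — and 9 appears only in A's list, so A = 9.
Among the 6 still-open variables, 4 fits only F (and all 6 values in {2, 3, 4, 5, 6, 8} must be used), so F = 4.
The 5 still-open variables draw from only 5 values {2, 3, 5, 6, 8}, so each is used; only E can be 6, hence E = 6.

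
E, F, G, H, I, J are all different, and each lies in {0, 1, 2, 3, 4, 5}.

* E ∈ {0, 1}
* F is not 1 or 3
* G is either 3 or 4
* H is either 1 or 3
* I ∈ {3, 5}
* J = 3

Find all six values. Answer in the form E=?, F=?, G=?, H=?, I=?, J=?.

E=0, F=2, G=4, H=1, I=5, J=3

J must be 3 (only option left). Remove 3 from G, H, I.
That leaves G = 4. Strike 4 from F.
H must be 1 (only option left). So E can't be 1.
That leaves I = 5. Eliminate 5 elsewhere: F.
E's domain is down to {0}, so E = 0. Eliminate 0 elsewhere: F.
F has just one choice, so F = 2.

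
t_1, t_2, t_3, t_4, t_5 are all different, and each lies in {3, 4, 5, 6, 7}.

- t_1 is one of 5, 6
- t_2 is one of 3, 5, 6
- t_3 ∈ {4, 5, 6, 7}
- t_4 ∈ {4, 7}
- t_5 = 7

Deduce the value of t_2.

3

t_5's domain is down to {7}, so t_5 = 7. Remove 7 from t_3, t_4.
t_4 must be 4 (only option left). So t_3 can't be 4.
Among the 3 still-open variables, 3 fits only t_2 (and all 3 values in {3, 5, 6} must be used), so t_2 = 3.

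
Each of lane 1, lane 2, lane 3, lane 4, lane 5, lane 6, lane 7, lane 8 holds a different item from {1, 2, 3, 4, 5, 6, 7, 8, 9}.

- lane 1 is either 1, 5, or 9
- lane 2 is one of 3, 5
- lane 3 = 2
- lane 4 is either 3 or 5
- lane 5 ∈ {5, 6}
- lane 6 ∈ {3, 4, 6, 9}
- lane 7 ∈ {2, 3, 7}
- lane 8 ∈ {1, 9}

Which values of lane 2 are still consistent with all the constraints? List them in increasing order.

3, 5

lane 3 must be 2 (only option left). So lane 7 can't be 2.
The 7 still-open variables together cover exactly {1, 3, 4, 5, 6, 7, 9} — 7 values for 7 variables — and 4 appears only in lane 6's list, so lane 6 = 4.
The 6 still-open variables together cover exactly {1, 3, 5, 6, 7, 9} — 6 values for 6 variables — and 6 appears only in lane 5's list, so lane 5 = 6.
The 5 still-open variables together cover exactly {1, 3, 5, 7, 9} — 5 values for 5 variables — and 7 appears only in lane 7's list, so lane 7 = 7.
lane 2 and lane 4 between them cover only {3, 5} — a naked pair. Remove those values from lane 1.
No further eliminations apply; lane 2 can still be any of 3, 5.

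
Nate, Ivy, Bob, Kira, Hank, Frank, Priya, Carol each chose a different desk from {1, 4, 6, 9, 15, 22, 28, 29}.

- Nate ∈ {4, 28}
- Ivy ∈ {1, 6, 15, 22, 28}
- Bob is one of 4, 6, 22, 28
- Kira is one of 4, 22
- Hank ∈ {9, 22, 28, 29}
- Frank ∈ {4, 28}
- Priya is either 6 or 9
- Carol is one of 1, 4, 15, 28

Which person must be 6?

The 8 variables together cover exactly {1, 4, 6, 9, 15, 22, 28, 29} — 8 values for 8 variables — and 29 appears only in Hank's list, so Hank = 29.
The 7 still-open variables together cover exactly {1, 4, 6, 9, 15, 22, 28} — 7 values for 7 variables — and 9 appears only in Priya's list, so Priya = 9.
The 2 variables Nate and Frank are confined to {4, 28}, which locks those values in; drop them from Ivy, Bob, Kira, Carol.
Kira must be 22 (only option left). Remove 22 from Ivy, Bob.
So 6 goes to Bob.

Bob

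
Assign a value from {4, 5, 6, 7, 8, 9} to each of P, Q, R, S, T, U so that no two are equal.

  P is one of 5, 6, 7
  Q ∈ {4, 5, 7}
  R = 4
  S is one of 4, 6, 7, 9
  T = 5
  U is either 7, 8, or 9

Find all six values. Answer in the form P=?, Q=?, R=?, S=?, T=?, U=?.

R has just one choice, so R = 4. Eliminate 4 elsewhere: Q, S.
T must be 5 (only option left). So P, Q can't be 5.
That leaves Q = 7. Strike 7 from P, S, U.
P has just one choice, so P = 6. Eliminate 6 elsewhere: S.
That leaves S = 9. Eliminate 9 elsewhere: U.
U's domain is down to {8}, so U = 8.

P=6, Q=7, R=4, S=9, T=5, U=8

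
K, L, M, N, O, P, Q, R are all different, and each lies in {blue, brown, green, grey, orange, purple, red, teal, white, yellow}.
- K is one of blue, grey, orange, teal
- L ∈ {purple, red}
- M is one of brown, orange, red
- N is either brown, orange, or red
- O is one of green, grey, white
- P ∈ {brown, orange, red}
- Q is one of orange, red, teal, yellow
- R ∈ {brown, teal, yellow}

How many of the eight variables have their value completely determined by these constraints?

1

M, N, P between them cover only {brown, orange, red} — a naked triple. Remove those values from K, L, Q, R.
L's domain is down to {purple}, so L = purple.
The 2 variables Q and R are confined to {teal, yellow}, which locks those values in; drop them from K.
Determined: L=purple. The other variables each still have more than one consistent value. That makes 1.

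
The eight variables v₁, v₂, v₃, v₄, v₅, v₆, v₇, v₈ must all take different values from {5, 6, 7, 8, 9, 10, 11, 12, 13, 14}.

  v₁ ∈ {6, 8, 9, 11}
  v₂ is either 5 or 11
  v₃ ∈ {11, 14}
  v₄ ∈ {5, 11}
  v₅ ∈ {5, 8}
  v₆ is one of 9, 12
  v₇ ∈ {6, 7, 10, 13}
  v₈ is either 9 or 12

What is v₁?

6

v₂ and v₄ share exactly the 2 values {5, 11}; by pigeonhole those values go to them, so strike 5, 11 from v₁, v₃, v₅.
v₃ must be 14 (only option left).
v₅ must be 8 (only option left). Remove 8 from v₁.
v₆ and v₈ share exactly the 2 values {9, 12}; by pigeonhole those values go to them, so strike 9, 12 from v₁.
So v₁ = 6.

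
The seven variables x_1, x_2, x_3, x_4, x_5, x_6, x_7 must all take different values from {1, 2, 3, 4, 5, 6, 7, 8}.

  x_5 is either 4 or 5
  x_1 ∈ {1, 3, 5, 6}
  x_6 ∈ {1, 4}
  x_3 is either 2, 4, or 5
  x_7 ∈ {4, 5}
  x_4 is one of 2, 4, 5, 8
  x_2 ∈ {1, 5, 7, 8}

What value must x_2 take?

x_5 and x_7 share exactly the 2 values {4, 5}; by pigeonhole those values go to them, so strike 4, 5 from x_1, x_2, x_3, x_4, x_6.
x_3's domain is down to {2}, so x_3 = 2. Strike 2 from x_4.
x_4's domain is down to {8}, so x_4 = 8. Remove 8 from x_2.
x_6 has just one choice, so x_6 = 1. Strike 1 from x_1, x_2.
So x_2 = 7.

7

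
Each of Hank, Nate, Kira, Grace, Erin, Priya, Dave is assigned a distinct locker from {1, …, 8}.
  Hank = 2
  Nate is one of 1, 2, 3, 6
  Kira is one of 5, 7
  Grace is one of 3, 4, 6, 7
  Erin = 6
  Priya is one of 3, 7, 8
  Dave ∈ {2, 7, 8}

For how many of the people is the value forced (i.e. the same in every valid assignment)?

Hank must be 2 (only option left). Strike 2 from Nate, Dave.
Erin has just one choice, so Erin = 6. Eliminate 6 elsewhere: Nate, Grace.
Determined: Hank=2, Erin=6. The other people each still have more than one consistent value. That makes 2.

2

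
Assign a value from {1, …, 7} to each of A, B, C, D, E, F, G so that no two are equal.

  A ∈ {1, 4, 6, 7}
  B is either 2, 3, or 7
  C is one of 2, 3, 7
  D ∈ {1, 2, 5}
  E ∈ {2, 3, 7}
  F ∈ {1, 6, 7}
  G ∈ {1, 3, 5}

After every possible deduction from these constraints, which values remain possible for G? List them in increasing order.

The 7 variables together cover exactly {1, 2, 3, 4, 5, 6, 7} — 7 values for 7 variables — and 4 appears only in A's list, so A = 4.
The 6 still-open variables together cover exactly {1, 2, 3, 5, 6, 7} — 6 values for 6 variables — and 6 appears only in F's list, so F = 6.
The 3 variables B, C, E are confined to {2, 3, 7}, which locks those values in; drop them from D, G.
No further eliminations apply; G can still be any of 1, 5.

1, 5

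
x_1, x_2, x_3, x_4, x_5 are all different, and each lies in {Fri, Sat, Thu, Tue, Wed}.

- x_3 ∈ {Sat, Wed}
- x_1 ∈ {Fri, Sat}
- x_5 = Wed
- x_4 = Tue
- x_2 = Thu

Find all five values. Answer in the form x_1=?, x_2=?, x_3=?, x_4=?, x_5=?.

x_1=Fri, x_2=Thu, x_3=Sat, x_4=Tue, x_5=Wed

x_2 has just one choice, so x_2 = Thu.
That leaves x_4 = Tue.
x_5's domain is down to {Wed}, so x_5 = Wed. Eliminate Wed elsewhere: x_3.
x_3's domain is down to {Sat}, so x_3 = Sat. So x_1 can't be Sat.
x_1's domain is down to {Fri}, so x_1 = Fri.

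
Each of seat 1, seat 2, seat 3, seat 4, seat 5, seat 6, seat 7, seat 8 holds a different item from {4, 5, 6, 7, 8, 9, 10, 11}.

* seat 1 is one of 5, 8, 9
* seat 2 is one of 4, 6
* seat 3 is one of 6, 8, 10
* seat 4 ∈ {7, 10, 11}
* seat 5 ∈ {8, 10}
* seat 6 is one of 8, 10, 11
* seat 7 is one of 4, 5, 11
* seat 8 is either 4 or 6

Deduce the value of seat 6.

11

Among the 8 variables, 7 fits only seat 4 (and all 8 values in {4, 5, 6, 7, 8, 9, 10, 11} must be used), so seat 4 = 7.
The 7 still-open variables together cover exactly {4, 5, 6, 8, 9, 10, 11} — 7 values for 7 variables — and 9 appears only in seat 1's list, so seat 1 = 9.
The 6 still-open variables together cover exactly {4, 5, 6, 8, 10, 11} — 6 values for 6 variables — and 5 appears only in seat 7's list, so seat 7 = 5.
The 5 still-open variables together cover exactly {4, 6, 8, 10, 11} — 5 values for 5 variables — and 11 appears only in seat 6's list, so seat 6 = 11.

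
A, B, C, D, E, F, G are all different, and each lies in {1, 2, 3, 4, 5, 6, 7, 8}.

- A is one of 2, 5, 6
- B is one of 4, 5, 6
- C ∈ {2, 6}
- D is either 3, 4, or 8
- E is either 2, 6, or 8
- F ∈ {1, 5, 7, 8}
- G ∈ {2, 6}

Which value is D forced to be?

C and G share exactly the 2 values {2, 6}; by pigeonhole those values go to them, so strike 2, 6 from A, B, E.
That leaves A = 5. Remove 5 from B, F.
That leaves B = 4. Remove 4 from D.
That leaves E = 8. Strike 8 from D, F.
So D = 3.

3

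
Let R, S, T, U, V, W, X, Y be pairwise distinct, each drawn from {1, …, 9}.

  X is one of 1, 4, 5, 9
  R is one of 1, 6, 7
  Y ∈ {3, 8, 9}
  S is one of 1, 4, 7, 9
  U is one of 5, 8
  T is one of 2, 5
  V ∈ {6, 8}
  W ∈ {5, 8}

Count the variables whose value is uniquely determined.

2

U and W share exactly the 2 values {5, 8}; by pigeonhole those values go to them, so strike 5, 8 from T, V, X, Y.
T's domain is down to {2}, so T = 2.
V has just one choice, so V = 6. Eliminate 6 elsewhere: R.
Determined: T=2, V=6. The other variables each still have more than one consistent value. That makes 2.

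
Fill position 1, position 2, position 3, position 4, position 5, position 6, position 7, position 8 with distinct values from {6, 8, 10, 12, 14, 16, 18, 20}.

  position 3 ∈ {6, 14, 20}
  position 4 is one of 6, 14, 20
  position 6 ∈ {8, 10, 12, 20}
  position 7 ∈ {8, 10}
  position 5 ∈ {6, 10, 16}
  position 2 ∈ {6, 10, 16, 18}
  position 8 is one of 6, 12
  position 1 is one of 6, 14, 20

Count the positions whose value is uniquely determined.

3

Among the 8 variables, 18 fits only position 2 (and all 8 values in {6, 8, 10, 12, 14, 16, 18, 20} must be used), so position 2 = 18.
Among the 7 still-open variables, 16 fits only position 5 (and all 7 values in {6, 8, 10, 12, 14, 16, 20} must be used), so position 5 = 16.
The 3 variables position 1, position 3, position 4 are confined to {6, 14, 20}, which locks those values in; drop them from position 6, position 8.
position 8's domain is down to {12}, so position 8 = 12. Strike 12 from position 6.
Determined: position 2=18, position 5=16, position 8=12. The other positions each still have more than one consistent value. That makes 3.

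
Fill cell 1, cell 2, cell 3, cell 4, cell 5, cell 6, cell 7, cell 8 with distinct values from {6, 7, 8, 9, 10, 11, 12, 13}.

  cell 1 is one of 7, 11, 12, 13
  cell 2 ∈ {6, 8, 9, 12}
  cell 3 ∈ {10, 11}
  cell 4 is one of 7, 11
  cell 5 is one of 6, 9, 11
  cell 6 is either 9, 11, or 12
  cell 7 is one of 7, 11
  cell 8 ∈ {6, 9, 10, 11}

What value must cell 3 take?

The 8 variables draw from only 8 values {6, 7, 8, 9, 10, 11, 12, 13}, so each is used; only cell 2 can be 8, hence cell 2 = 8.
The 7 still-open variables draw from only 7 values {6, 7, 9, 10, 11, 12, 13}, so each is used; only cell 1 can be 13, hence cell 1 = 13.
The 6 still-open variables together cover exactly {6, 7, 9, 10, 11, 12} — 6 values for 6 variables — and 12 appears only in cell 6's list, so cell 6 = 12.
cell 4 and cell 7 between them cover only {7, 11} — a naked pair. Remove those values from cell 3, cell 5, cell 8.
So cell 3 = 10.

10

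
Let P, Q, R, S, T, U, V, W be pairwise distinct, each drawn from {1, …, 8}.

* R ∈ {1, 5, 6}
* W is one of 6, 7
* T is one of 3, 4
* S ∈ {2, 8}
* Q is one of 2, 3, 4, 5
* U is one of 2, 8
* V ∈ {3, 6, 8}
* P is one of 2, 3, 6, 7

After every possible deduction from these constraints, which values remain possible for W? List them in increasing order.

The 8 variables draw from only 8 values {1, 2, 3, 4, 5, 6, 7, 8}, so each is used; only R can be 1, hence R = 1.
The 7 still-open variables draw from only 7 values {2, 3, 4, 5, 6, 7, 8}, so each is used; only Q can be 5, hence Q = 5.
Among the 6 still-open variables, 4 fits only T (and all 6 values in {2, 3, 4, 6, 7, 8} must be used), so T = 4.
S and U between them cover only {2, 8} — a naked pair. Remove those values from P, V.
No further eliminations apply; W can still be any of 6, 7.

6, 7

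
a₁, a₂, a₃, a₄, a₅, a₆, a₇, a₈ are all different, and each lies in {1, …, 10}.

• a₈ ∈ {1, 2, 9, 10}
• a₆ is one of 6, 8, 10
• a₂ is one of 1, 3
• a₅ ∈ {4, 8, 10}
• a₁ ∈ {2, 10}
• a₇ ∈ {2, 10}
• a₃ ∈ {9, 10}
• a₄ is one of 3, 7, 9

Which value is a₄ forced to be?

a₁ and a₇ between them cover only {2, 10} — a naked pair. Remove those values from a₃, a₅, a₆, a₈.
a₃ has just one choice, so a₃ = 9. Strike 9 from a₄, a₈.
a₈ has just one choice, so a₈ = 1. Eliminate 1 elsewhere: a₂.
a₂'s domain is down to {3}, so a₂ = 3. So a₄ can't be 3.
So a₄ = 7.

7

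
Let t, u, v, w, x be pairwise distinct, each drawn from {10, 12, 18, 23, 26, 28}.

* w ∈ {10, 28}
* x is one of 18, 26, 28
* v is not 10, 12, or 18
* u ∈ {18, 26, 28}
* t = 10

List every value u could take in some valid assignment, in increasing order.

t must be 10 (only option left). Strike 10 from w.
That leaves w = 28. Strike 28 from u, v, x.
Among the 3 still-open variables, 23 fits only v (and all 3 values in {18, 23, 26} must be used), so v = 23.
No further eliminations apply; u can still be any of 18, 26.

18, 26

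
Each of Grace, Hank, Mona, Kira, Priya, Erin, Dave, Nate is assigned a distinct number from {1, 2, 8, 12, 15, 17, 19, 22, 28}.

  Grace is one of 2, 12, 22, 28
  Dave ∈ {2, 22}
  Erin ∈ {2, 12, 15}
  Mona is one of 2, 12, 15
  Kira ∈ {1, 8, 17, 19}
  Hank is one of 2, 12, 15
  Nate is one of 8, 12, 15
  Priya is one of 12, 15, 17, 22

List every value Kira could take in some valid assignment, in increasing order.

The 3 variables Hank, Mona, Erin are confined to {2, 12, 15}, which locks those values in; drop them from Grace, Priya, Dave, Nate.
Dave has just one choice, so Dave = 22. Remove 22 from Grace, Priya.
Nate must be 8 (only option left). Strike 8 from Kira.
Grace must be 28 (only option left).
Priya must be 17 (only option left). So Kira can't be 17.
No further eliminations apply; Kira can still be any of 1, 19.

1, 19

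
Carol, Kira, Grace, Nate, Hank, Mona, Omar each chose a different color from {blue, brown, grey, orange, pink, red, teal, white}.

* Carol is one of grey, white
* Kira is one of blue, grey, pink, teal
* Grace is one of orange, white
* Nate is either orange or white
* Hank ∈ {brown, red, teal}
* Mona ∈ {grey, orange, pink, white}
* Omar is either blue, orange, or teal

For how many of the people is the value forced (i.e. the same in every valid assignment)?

2

The 2 variables Grace and Nate are confined to {orange, white}, which locks those values in; drop them from Carol, Mona, Omar.
Carol has just one choice, so Carol = grey. Eliminate grey elsewhere: Kira, Mona.
Mona must be pink (only option left). Strike pink from Kira.
The 2 variables Kira and Omar are confined to {blue, teal}, which locks those values in; drop them from Hank.
Determined: Carol=grey, Mona=pink. The other people each still have more than one consistent value. That makes 2.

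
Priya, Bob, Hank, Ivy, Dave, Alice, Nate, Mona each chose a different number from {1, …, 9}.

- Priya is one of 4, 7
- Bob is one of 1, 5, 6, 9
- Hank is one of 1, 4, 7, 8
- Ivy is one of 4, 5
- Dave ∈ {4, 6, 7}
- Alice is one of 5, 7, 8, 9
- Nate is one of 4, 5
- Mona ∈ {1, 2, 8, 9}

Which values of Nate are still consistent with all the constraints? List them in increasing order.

4, 5

The 8 variables together cover exactly {1, 2, 4, 5, 6, 7, 8, 9} — 8 values for 8 variables — and 2 appears only in Mona's list, so Mona = 2.
The 2 variables Ivy and Nate are confined to {4, 5}, which locks those values in; drop them from Priya, Bob, Hank, Dave, Alice.
Priya must be 7 (only option left). Remove 7 from Hank, Dave, Alice.
That leaves Dave = 6. Eliminate 6 elsewhere: Bob.
No further eliminations apply; Nate can still be any of 4, 5.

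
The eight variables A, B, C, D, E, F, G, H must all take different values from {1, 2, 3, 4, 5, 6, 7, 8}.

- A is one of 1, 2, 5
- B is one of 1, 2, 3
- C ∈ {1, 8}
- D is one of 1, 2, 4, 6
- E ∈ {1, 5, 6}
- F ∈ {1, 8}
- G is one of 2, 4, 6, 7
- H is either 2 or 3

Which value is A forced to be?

Among the 8 variables, 7 fits only G (and all 8 values in {1, 2, 3, 4, 5, 6, 7, 8} must be used), so G = 7.
The 7 still-open variables together cover exactly {1, 2, 3, 4, 5, 6, 8} — 7 values for 7 variables — and 4 appears only in D's list, so D = 4.
The 6 still-open variables together cover exactly {1, 2, 3, 5, 6, 8} — 6 values for 6 variables — and 6 appears only in E's list, so E = 6.
The 5 still-open variables together cover exactly {1, 2, 3, 5, 8} — 5 values for 5 variables — and 5 appears only in A's list, so A = 5.

5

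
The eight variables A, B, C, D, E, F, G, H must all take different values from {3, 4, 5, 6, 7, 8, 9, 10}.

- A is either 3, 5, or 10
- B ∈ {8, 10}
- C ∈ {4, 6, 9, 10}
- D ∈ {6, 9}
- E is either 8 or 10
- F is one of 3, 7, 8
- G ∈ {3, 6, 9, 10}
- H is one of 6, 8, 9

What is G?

The 8 variables together cover exactly {3, 4, 5, 6, 7, 8, 9, 10} — 8 values for 8 variables — and 4 appears only in C's list, so C = 4.
Among the 7 still-open variables, 5 fits only A (and all 7 values in {3, 5, 6, 7, 8, 9, 10} must be used), so A = 5.
The 6 still-open variables together cover exactly {3, 6, 7, 8, 9, 10} — 6 values for 6 variables — and 7 appears only in F's list, so F = 7.
Among the 5 still-open variables, 3 fits only G (and all 5 values in {3, 6, 8, 9, 10} must be used), so G = 3.

3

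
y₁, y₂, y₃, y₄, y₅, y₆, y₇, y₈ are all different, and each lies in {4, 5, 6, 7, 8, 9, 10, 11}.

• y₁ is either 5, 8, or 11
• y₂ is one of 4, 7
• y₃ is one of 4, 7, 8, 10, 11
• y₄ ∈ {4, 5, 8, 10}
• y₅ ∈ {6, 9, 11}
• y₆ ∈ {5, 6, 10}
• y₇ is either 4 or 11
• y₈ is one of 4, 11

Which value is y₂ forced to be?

7

The 8 variables together cover exactly {4, 5, 6, 7, 8, 9, 10, 11} — 8 values for 8 variables — and 9 appears only in y₅'s list, so y₅ = 9.
Among the 7 still-open variables, 6 fits only y₆ (and all 7 values in {4, 5, 6, 7, 8, 10, 11} must be used), so y₆ = 6.
y₇ and y₈ share exactly the 2 values {4, 11}; by pigeonhole those values go to them, so strike 4, 11 from y₁, y₂, y₃, y₄.
So y₂ = 7.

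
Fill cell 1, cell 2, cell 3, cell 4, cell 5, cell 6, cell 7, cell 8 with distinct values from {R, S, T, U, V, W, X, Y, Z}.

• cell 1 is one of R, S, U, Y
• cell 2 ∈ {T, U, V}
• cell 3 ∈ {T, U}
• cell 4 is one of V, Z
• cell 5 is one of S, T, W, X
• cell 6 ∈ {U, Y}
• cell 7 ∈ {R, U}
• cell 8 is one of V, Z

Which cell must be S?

cell 1

cell 4 and cell 8 between them cover only {V, Z} — a naked pair. Remove those values from cell 2.
cell 2 and cell 3 between them cover only {T, U} — a naked pair. Remove those values from cell 1, cell 5, cell 6, cell 7.
cell 6's domain is down to {Y}, so cell 6 = Y. So cell 1 can't be Y.
That leaves cell 7 = R. Strike R from cell 1.
So S goes to cell 1.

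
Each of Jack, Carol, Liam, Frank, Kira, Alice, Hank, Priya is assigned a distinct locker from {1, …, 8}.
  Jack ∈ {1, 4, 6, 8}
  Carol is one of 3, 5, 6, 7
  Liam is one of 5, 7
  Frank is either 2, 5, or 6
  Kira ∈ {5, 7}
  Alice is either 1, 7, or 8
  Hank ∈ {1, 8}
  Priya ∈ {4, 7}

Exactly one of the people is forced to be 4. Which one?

The 8 variables together cover exactly {1, 2, 3, 4, 5, 6, 7, 8} — 8 values for 8 variables — and 2 appears only in Frank's list, so Frank = 2.
The 7 still-open variables draw from only 7 values {1, 3, 4, 5, 6, 7, 8}, so each is used; only Carol can be 3, hence Carol = 3.
Among the 6 still-open variables, 6 fits only Jack (and all 6 values in {1, 4, 5, 6, 7, 8} must be used), so Jack = 6.
The 5 still-open variables together cover exactly {1, 4, 5, 7, 8} — 5 values for 5 variables — and 4 appears only in Priya's list, so Priya = 4.

Priya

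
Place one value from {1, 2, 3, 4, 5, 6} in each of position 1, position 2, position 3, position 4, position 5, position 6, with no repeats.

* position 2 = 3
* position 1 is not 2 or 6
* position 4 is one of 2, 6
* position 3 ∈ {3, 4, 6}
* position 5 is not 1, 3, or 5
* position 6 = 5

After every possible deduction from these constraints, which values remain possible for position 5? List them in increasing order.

2, 4, 6

position 2 has just one choice, so position 2 = 3. Eliminate 3 elsewhere: position 1, position 3.
position 6's domain is down to {5}, so position 6 = 5. Eliminate 5 elsewhere: position 1.
The 4 still-open variables together cover exactly {1, 2, 4, 6} — 4 values for 4 variables — and 1 appears only in position 1's list, so position 1 = 1.
No further eliminations apply; position 5 can still be any of 2, 4, 6.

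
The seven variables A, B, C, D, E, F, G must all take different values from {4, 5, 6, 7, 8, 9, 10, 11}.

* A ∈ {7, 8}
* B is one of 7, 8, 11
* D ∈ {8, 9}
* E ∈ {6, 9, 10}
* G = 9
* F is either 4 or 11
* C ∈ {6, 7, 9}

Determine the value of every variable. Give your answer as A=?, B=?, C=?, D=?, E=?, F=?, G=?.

A=7, B=11, C=6, D=8, E=10, F=4, G=9

G has just one choice, so G = 9. So C, D, E can't be 9.
That leaves D = 8. Eliminate 8 elsewhere: A, B.
A's domain is down to {7}, so A = 7. Remove 7 from B, C.
B must be 11 (only option left). Eliminate 11 elsewhere: F.
That leaves C = 6. Remove 6 from E.
That leaves E = 10.
That leaves F = 4.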